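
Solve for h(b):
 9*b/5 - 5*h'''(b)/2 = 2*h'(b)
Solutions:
 h(b) = C1 + C2*sin(2*sqrt(5)*b/5) + C3*cos(2*sqrt(5)*b/5) + 9*b^2/20


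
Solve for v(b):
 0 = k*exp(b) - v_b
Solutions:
 v(b) = C1 + k*exp(b)


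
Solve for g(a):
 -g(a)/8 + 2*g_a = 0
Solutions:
 g(a) = C1*exp(a/16)


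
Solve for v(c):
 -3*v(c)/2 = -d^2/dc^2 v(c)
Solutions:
 v(c) = C1*exp(-sqrt(6)*c/2) + C2*exp(sqrt(6)*c/2)


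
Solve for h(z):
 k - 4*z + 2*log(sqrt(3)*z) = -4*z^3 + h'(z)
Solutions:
 h(z) = C1 + k*z + z^4 - 2*z^2 + 2*z*log(z) - 2*z + z*log(3)


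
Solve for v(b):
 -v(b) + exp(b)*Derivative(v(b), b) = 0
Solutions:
 v(b) = C1*exp(-exp(-b))


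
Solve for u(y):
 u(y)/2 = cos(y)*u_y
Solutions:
 u(y) = C1*(sin(y) + 1)^(1/4)/(sin(y) - 1)^(1/4)


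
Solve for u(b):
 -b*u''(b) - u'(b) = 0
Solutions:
 u(b) = C1 + C2*log(b)


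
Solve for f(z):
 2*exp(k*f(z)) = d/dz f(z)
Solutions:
 f(z) = Piecewise((log(-1/(C1*k + 2*k*z))/k, Ne(k, 0)), (nan, True))
 f(z) = Piecewise((C1 + 2*z, Eq(k, 0)), (nan, True))


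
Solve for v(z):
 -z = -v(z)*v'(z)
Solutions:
 v(z) = -sqrt(C1 + z^2)
 v(z) = sqrt(C1 + z^2)


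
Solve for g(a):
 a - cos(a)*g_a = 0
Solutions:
 g(a) = C1 + Integral(a/cos(a), a)


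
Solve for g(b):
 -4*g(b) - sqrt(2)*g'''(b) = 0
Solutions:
 g(b) = C3*exp(-sqrt(2)*b) + (C1*sin(sqrt(6)*b/2) + C2*cos(sqrt(6)*b/2))*exp(sqrt(2)*b/2)


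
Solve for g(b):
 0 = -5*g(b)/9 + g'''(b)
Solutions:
 g(b) = C3*exp(15^(1/3)*b/3) + (C1*sin(3^(5/6)*5^(1/3)*b/6) + C2*cos(3^(5/6)*5^(1/3)*b/6))*exp(-15^(1/3)*b/6)


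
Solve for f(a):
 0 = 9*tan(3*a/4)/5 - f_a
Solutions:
 f(a) = C1 - 12*log(cos(3*a/4))/5


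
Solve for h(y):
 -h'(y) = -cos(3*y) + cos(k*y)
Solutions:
 h(y) = C1 + sin(3*y)/3 - sin(k*y)/k


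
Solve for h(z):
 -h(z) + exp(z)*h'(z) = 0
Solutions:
 h(z) = C1*exp(-exp(-z))


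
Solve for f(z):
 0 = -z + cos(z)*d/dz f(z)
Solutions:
 f(z) = C1 + Integral(z/cos(z), z)


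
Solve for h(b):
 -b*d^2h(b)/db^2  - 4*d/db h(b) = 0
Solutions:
 h(b) = C1 + C2/b^3


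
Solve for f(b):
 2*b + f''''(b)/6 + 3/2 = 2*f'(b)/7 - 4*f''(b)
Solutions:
 f(b) = C1 + C2*exp(14^(1/3)*b*(-7^(1/3)*(3 + sqrt(6281))^(1/3)/14 + 2*2^(1/3)/(3 + sqrt(6281))^(1/3)))*sin(14^(1/3)*sqrt(3)*b*(2*2^(1/3)/(3 + sqrt(6281))^(1/3) + 7^(1/3)*(3 + sqrt(6281))^(1/3)/14)) + C3*exp(14^(1/3)*b*(-7^(1/3)*(3 + sqrt(6281))^(1/3)/14 + 2*2^(1/3)/(3 + sqrt(6281))^(1/3)))*cos(14^(1/3)*sqrt(3)*b*(2*2^(1/3)/(3 + sqrt(6281))^(1/3) + 7^(1/3)*(3 + sqrt(6281))^(1/3)/14)) + C4*exp(14^(1/3)*b*(-4*2^(1/3)/(3 + sqrt(6281))^(1/3) + 7^(1/3)*(3 + sqrt(6281))^(1/3)/7)) + 7*b^2/2 + 413*b/4


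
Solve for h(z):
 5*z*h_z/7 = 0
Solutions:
 h(z) = C1


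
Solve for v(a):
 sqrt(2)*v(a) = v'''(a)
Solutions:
 v(a) = C3*exp(2^(1/6)*a) + (C1*sin(2^(1/6)*sqrt(3)*a/2) + C2*cos(2^(1/6)*sqrt(3)*a/2))*exp(-2^(1/6)*a/2)


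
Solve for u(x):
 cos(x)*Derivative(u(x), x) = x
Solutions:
 u(x) = C1 + Integral(x/cos(x), x)


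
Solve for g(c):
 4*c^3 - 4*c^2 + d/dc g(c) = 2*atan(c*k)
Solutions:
 g(c) = C1 - c^4 + 4*c^3/3 + 2*Piecewise((c*atan(c*k) - log(c^2*k^2 + 1)/(2*k), Ne(k, 0)), (0, True))


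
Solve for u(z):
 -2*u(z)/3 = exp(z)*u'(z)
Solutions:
 u(z) = C1*exp(2*exp(-z)/3)


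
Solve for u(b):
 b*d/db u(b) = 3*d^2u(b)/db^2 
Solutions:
 u(b) = C1 + C2*erfi(sqrt(6)*b/6)


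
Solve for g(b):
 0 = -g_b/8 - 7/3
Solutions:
 g(b) = C1 - 56*b/3


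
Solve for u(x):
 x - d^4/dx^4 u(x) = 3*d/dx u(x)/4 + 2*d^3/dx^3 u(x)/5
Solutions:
 u(x) = C1 + C2*exp(x*(-8 + 16/(45*sqrt(51265) + 10189)^(1/3) + (45*sqrt(51265) + 10189)^(1/3))/60)*sin(sqrt(3)*x*(-(45*sqrt(51265) + 10189)^(1/3) + 16/(45*sqrt(51265) + 10189)^(1/3))/60) + C3*exp(x*(-8 + 16/(45*sqrt(51265) + 10189)^(1/3) + (45*sqrt(51265) + 10189)^(1/3))/60)*cos(sqrt(3)*x*(-(45*sqrt(51265) + 10189)^(1/3) + 16/(45*sqrt(51265) + 10189)^(1/3))/60) + C4*exp(-x*(16/(45*sqrt(51265) + 10189)^(1/3) + 4 + (45*sqrt(51265) + 10189)^(1/3))/30) + 2*x^2/3


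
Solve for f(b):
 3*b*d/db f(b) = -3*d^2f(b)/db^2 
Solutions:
 f(b) = C1 + C2*erf(sqrt(2)*b/2)


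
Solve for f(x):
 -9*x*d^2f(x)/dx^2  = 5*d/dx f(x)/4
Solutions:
 f(x) = C1 + C2*x^(31/36)


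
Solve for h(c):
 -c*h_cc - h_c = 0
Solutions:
 h(c) = C1 + C2*log(c)


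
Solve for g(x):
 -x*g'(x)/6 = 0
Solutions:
 g(x) = C1


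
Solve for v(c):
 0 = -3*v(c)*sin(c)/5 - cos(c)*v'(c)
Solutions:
 v(c) = C1*cos(c)^(3/5)


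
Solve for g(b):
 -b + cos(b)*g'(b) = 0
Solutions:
 g(b) = C1 + Integral(b/cos(b), b)


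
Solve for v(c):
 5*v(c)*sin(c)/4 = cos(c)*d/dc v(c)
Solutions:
 v(c) = C1/cos(c)^(5/4)


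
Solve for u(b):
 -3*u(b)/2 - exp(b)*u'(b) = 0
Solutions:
 u(b) = C1*exp(3*exp(-b)/2)


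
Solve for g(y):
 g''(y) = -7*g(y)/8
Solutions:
 g(y) = C1*sin(sqrt(14)*y/4) + C2*cos(sqrt(14)*y/4)


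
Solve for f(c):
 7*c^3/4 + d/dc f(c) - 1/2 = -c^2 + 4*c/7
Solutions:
 f(c) = C1 - 7*c^4/16 - c^3/3 + 2*c^2/7 + c/2


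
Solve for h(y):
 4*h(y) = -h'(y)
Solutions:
 h(y) = C1*exp(-4*y)


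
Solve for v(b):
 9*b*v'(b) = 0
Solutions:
 v(b) = C1


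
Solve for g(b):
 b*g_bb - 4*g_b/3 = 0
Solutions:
 g(b) = C1 + C2*b^(7/3)


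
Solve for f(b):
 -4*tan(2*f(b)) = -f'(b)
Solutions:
 f(b) = -asin(C1*exp(8*b))/2 + pi/2
 f(b) = asin(C1*exp(8*b))/2


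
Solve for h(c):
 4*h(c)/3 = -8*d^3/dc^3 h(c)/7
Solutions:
 h(c) = C3*exp(-6^(2/3)*7^(1/3)*c/6) + (C1*sin(2^(2/3)*3^(1/6)*7^(1/3)*c/4) + C2*cos(2^(2/3)*3^(1/6)*7^(1/3)*c/4))*exp(6^(2/3)*7^(1/3)*c/12)


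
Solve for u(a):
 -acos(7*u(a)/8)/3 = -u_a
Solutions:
 Integral(1/acos(7*_y/8), (_y, u(a))) = C1 + a/3


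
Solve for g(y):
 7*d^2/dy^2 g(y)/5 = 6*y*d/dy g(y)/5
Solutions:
 g(y) = C1 + C2*erfi(sqrt(21)*y/7)


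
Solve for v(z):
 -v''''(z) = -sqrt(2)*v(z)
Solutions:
 v(z) = C1*exp(-2^(1/8)*z) + C2*exp(2^(1/8)*z) + C3*sin(2^(1/8)*z) + C4*cos(2^(1/8)*z)


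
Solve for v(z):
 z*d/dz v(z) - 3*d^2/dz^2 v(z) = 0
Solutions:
 v(z) = C1 + C2*erfi(sqrt(6)*z/6)


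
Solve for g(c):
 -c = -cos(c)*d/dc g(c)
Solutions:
 g(c) = C1 + Integral(c/cos(c), c)


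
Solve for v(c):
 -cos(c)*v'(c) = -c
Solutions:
 v(c) = C1 + Integral(c/cos(c), c)


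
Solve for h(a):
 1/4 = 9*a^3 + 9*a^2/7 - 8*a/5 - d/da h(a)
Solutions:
 h(a) = C1 + 9*a^4/4 + 3*a^3/7 - 4*a^2/5 - a/4


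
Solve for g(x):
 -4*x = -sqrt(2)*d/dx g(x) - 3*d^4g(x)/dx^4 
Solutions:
 g(x) = C1 + C4*exp(-2^(1/6)*3^(2/3)*x/3) + sqrt(2)*x^2 + (C2*sin(6^(1/6)*x/2) + C3*cos(6^(1/6)*x/2))*exp(2^(1/6)*3^(2/3)*x/6)


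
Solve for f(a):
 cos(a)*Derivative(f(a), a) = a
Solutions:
 f(a) = C1 + Integral(a/cos(a), a)


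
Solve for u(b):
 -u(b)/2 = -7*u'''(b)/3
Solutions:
 u(b) = C3*exp(14^(2/3)*3^(1/3)*b/14) + (C1*sin(14^(2/3)*3^(5/6)*b/28) + C2*cos(14^(2/3)*3^(5/6)*b/28))*exp(-14^(2/3)*3^(1/3)*b/28)


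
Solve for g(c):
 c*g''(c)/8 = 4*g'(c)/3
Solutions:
 g(c) = C1 + C2*c^(35/3)


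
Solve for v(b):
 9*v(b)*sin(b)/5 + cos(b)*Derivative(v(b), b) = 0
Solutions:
 v(b) = C1*cos(b)^(9/5)


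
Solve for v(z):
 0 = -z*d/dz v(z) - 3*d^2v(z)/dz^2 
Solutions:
 v(z) = C1 + C2*erf(sqrt(6)*z/6)


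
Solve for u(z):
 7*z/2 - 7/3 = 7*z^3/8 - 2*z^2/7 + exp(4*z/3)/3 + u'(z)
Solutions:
 u(z) = C1 - 7*z^4/32 + 2*z^3/21 + 7*z^2/4 - 7*z/3 - exp(4*z/3)/4


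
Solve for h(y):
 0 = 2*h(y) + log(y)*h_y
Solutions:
 h(y) = C1*exp(-2*li(y))


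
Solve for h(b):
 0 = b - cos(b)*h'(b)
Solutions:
 h(b) = C1 + Integral(b/cos(b), b)


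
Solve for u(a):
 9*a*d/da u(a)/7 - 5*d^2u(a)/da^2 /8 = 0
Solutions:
 u(a) = C1 + C2*erfi(6*sqrt(35)*a/35)


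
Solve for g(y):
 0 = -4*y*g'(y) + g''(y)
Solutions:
 g(y) = C1 + C2*erfi(sqrt(2)*y)


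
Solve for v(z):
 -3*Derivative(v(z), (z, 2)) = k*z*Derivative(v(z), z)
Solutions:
 v(z) = Piecewise((-sqrt(6)*sqrt(pi)*C1*erf(sqrt(6)*sqrt(k)*z/6)/(2*sqrt(k)) - C2, (k > 0) | (k < 0)), (-C1*z - C2, True))


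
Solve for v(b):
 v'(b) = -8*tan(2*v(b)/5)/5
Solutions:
 v(b) = -5*asin(C1*exp(-16*b/25))/2 + 5*pi/2
 v(b) = 5*asin(C1*exp(-16*b/25))/2


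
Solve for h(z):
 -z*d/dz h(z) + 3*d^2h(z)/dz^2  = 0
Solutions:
 h(z) = C1 + C2*erfi(sqrt(6)*z/6)


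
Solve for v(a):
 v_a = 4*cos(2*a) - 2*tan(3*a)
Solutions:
 v(a) = C1 + 2*log(cos(3*a))/3 + 2*sin(2*a)


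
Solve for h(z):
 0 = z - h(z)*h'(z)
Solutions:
 h(z) = -sqrt(C1 + z^2)
 h(z) = sqrt(C1 + z^2)


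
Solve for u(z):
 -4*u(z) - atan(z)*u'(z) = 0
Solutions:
 u(z) = C1*exp(-4*Integral(1/atan(z), z))


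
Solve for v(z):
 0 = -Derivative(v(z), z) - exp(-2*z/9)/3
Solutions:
 v(z) = C1 + 3*exp(-2*z/9)/2


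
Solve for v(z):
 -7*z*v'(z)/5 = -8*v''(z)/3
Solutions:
 v(z) = C1 + C2*erfi(sqrt(105)*z/20)


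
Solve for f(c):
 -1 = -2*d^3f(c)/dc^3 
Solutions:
 f(c) = C1 + C2*c + C3*c^2 + c^3/12


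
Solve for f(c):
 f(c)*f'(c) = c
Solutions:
 f(c) = -sqrt(C1 + c^2)
 f(c) = sqrt(C1 + c^2)


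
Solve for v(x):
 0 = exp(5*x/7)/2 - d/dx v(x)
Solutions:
 v(x) = C1 + 7*exp(5*x/7)/10


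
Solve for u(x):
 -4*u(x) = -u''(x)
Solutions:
 u(x) = C1*exp(-2*x) + C2*exp(2*x)


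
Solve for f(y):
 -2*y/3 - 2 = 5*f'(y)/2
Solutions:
 f(y) = C1 - 2*y^2/15 - 4*y/5


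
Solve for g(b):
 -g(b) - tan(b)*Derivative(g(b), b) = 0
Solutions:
 g(b) = C1/sin(b)


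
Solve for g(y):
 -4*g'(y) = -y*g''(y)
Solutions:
 g(y) = C1 + C2*y^5


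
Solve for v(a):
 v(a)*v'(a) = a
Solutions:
 v(a) = -sqrt(C1 + a^2)
 v(a) = sqrt(C1 + a^2)


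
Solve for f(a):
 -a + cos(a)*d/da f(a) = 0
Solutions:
 f(a) = C1 + Integral(a/cos(a), a)


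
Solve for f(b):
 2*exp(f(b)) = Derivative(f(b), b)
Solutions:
 f(b) = log(-1/(C1 + 2*b))


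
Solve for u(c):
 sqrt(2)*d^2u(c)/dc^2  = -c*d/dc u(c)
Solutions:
 u(c) = C1 + C2*erf(2^(1/4)*c/2)


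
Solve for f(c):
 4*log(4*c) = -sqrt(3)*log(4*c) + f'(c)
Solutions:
 f(c) = C1 + sqrt(3)*c*log(c) + 4*c*log(c) - 4*c - sqrt(3)*c + c*log(2^(2*sqrt(3) + 8))


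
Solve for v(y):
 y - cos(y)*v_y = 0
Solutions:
 v(y) = C1 + Integral(y/cos(y), y)


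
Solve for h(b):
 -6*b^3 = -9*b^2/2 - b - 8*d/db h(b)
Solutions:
 h(b) = C1 + 3*b^4/16 - 3*b^3/16 - b^2/16


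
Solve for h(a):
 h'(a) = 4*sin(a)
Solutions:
 h(a) = C1 - 4*cos(a)


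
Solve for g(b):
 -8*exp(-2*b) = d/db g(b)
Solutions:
 g(b) = C1 + 4*exp(-2*b)


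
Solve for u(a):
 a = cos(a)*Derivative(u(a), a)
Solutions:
 u(a) = C1 + Integral(a/cos(a), a)


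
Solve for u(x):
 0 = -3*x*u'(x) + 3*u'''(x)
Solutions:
 u(x) = C1 + Integral(C2*airyai(x) + C3*airybi(x), x)


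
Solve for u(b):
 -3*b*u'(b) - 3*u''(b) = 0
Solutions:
 u(b) = C1 + C2*erf(sqrt(2)*b/2)


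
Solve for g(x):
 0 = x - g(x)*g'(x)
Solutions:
 g(x) = -sqrt(C1 + x^2)
 g(x) = sqrt(C1 + x^2)


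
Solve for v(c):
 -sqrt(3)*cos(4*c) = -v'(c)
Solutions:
 v(c) = C1 + sqrt(3)*sin(4*c)/4


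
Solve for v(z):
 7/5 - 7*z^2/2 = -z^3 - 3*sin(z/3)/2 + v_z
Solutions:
 v(z) = C1 + z^4/4 - 7*z^3/6 + 7*z/5 - 9*cos(z/3)/2


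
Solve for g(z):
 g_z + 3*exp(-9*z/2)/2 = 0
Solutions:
 g(z) = C1 + exp(-9*z/2)/3


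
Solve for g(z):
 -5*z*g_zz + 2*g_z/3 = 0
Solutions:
 g(z) = C1 + C2*z^(17/15)


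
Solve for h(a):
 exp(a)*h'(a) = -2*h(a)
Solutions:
 h(a) = C1*exp(2*exp(-a))


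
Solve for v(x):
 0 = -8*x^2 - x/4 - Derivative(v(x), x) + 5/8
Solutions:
 v(x) = C1 - 8*x^3/3 - x^2/8 + 5*x/8


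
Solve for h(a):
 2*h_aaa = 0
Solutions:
 h(a) = C1 + C2*a + C3*a^2


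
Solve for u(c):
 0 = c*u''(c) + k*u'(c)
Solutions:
 u(c) = C1 + c^(1 - re(k))*(C2*sin(log(c)*Abs(im(k))) + C3*cos(log(c)*im(k)))


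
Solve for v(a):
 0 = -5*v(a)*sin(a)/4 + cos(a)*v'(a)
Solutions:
 v(a) = C1/cos(a)^(5/4)


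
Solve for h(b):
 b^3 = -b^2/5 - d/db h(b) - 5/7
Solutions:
 h(b) = C1 - b^4/4 - b^3/15 - 5*b/7


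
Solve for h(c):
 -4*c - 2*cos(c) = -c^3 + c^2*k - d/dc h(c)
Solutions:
 h(c) = C1 - c^4/4 + c^3*k/3 + 2*c^2 + 2*sin(c)


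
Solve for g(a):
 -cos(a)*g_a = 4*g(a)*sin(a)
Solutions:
 g(a) = C1*cos(a)^4


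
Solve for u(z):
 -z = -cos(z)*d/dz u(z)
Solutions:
 u(z) = C1 + Integral(z/cos(z), z)


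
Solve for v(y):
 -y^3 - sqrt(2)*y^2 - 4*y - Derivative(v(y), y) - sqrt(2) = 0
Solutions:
 v(y) = C1 - y^4/4 - sqrt(2)*y^3/3 - 2*y^2 - sqrt(2)*y


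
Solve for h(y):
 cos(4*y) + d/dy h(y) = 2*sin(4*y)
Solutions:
 h(y) = C1 - sin(4*y)/4 - cos(4*y)/2


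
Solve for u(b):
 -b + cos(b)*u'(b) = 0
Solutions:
 u(b) = C1 + Integral(b/cos(b), b)


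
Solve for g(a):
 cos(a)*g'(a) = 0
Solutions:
 g(a) = C1


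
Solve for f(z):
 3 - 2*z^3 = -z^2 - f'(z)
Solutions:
 f(z) = C1 + z^4/2 - z^3/3 - 3*z


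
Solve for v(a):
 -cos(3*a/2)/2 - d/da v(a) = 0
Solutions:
 v(a) = C1 - sin(3*a/2)/3


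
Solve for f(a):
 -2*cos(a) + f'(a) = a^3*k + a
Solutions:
 f(a) = C1 + a^4*k/4 + a^2/2 + 2*sin(a)


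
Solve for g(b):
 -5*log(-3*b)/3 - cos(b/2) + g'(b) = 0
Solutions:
 g(b) = C1 + 5*b*log(-b)/3 - 5*b/3 + 5*b*log(3)/3 + 2*sin(b/2)


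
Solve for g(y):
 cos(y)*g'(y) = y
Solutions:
 g(y) = C1 + Integral(y/cos(y), y)


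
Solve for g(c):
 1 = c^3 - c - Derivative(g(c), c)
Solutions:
 g(c) = C1 + c^4/4 - c^2/2 - c


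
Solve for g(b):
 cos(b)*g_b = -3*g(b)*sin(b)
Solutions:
 g(b) = C1*cos(b)^3


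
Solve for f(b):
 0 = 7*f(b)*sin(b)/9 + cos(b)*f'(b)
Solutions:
 f(b) = C1*cos(b)^(7/9)


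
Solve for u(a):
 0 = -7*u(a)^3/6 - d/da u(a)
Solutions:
 u(a) = -sqrt(3)*sqrt(-1/(C1 - 7*a))
 u(a) = sqrt(3)*sqrt(-1/(C1 - 7*a))


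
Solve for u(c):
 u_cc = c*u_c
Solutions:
 u(c) = C1 + C2*erfi(sqrt(2)*c/2)


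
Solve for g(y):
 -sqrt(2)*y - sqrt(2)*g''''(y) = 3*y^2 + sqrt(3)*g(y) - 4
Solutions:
 g(y) = -sqrt(3)*y^2 - sqrt(6)*y/3 + (C1*sin(2^(3/8)*3^(1/8)*y/2) + C2*cos(2^(3/8)*3^(1/8)*y/2))*exp(-2^(3/8)*3^(1/8)*y/2) + (C3*sin(2^(3/8)*3^(1/8)*y/2) + C4*cos(2^(3/8)*3^(1/8)*y/2))*exp(2^(3/8)*3^(1/8)*y/2) + 4*sqrt(3)/3


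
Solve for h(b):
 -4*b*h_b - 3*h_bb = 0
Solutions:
 h(b) = C1 + C2*erf(sqrt(6)*b/3)


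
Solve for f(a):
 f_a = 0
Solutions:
 f(a) = C1


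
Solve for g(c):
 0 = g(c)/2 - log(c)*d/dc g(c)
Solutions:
 g(c) = C1*exp(li(c)/2)


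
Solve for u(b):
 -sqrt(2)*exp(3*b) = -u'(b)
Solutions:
 u(b) = C1 + sqrt(2)*exp(3*b)/3


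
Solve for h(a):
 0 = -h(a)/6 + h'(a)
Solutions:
 h(a) = C1*exp(a/6)


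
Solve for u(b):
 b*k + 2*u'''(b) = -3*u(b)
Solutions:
 u(b) = C3*exp(-2^(2/3)*3^(1/3)*b/2) - b*k/3 + (C1*sin(2^(2/3)*3^(5/6)*b/4) + C2*cos(2^(2/3)*3^(5/6)*b/4))*exp(2^(2/3)*3^(1/3)*b/4)


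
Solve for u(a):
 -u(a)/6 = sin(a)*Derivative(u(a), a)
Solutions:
 u(a) = C1*(cos(a) + 1)^(1/12)/(cos(a) - 1)^(1/12)


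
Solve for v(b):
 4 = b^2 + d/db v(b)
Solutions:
 v(b) = C1 - b^3/3 + 4*b


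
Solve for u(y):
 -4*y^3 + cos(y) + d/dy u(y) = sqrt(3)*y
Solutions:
 u(y) = C1 + y^4 + sqrt(3)*y^2/2 - sin(y)


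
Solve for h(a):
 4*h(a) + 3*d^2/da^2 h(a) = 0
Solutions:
 h(a) = C1*sin(2*sqrt(3)*a/3) + C2*cos(2*sqrt(3)*a/3)


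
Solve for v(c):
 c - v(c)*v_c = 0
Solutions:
 v(c) = -sqrt(C1 + c^2)
 v(c) = sqrt(C1 + c^2)


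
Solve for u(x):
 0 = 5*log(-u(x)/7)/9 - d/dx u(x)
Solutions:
 -9*Integral(1/(log(-_y) - log(7)), (_y, u(x)))/5 = C1 - x


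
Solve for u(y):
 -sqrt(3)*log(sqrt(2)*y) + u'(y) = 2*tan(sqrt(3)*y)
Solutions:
 u(y) = C1 + sqrt(3)*y*(log(y) - 1) + sqrt(3)*y*log(2)/2 - 2*sqrt(3)*log(cos(sqrt(3)*y))/3


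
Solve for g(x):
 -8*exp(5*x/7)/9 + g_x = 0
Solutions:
 g(x) = C1 + 56*exp(5*x/7)/45


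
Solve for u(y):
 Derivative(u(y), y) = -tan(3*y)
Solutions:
 u(y) = C1 + log(cos(3*y))/3


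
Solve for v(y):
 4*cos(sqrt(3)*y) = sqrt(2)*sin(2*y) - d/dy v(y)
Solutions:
 v(y) = C1 - 4*sqrt(3)*sin(sqrt(3)*y)/3 - sqrt(2)*cos(2*y)/2


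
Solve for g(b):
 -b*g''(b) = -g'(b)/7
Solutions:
 g(b) = C1 + C2*b^(8/7)


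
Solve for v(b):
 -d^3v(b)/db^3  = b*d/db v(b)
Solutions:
 v(b) = C1 + Integral(C2*airyai(-b) + C3*airybi(-b), b)


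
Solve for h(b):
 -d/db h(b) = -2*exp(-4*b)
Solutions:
 h(b) = C1 - exp(-4*b)/2


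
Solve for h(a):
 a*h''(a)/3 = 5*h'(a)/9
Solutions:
 h(a) = C1 + C2*a^(8/3)


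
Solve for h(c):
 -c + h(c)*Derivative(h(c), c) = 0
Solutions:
 h(c) = -sqrt(C1 + c^2)
 h(c) = sqrt(C1 + c^2)


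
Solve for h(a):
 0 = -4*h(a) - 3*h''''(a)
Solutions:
 h(a) = (C1*sin(3^(3/4)*a/3) + C2*cos(3^(3/4)*a/3))*exp(-3^(3/4)*a/3) + (C3*sin(3^(3/4)*a/3) + C4*cos(3^(3/4)*a/3))*exp(3^(3/4)*a/3)


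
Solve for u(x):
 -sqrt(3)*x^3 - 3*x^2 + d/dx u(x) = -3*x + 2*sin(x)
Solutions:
 u(x) = C1 + sqrt(3)*x^4/4 + x^3 - 3*x^2/2 - 2*cos(x)


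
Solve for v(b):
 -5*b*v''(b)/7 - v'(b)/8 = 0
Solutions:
 v(b) = C1 + C2*b^(33/40)


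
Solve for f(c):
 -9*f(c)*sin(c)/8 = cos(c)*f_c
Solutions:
 f(c) = C1*cos(c)^(9/8)


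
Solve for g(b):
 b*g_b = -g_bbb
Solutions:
 g(b) = C1 + Integral(C2*airyai(-b) + C3*airybi(-b), b)


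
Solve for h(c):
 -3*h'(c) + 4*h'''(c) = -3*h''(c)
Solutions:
 h(c) = C1 + C2*exp(c*(-3 + sqrt(57))/8) + C3*exp(-c*(3 + sqrt(57))/8)


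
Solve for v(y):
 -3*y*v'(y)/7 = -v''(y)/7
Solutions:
 v(y) = C1 + C2*erfi(sqrt(6)*y/2)


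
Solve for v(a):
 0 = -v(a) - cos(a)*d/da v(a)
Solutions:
 v(a) = C1*sqrt(sin(a) - 1)/sqrt(sin(a) + 1)


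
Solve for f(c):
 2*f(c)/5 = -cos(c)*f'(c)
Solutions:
 f(c) = C1*(sin(c) - 1)^(1/5)/(sin(c) + 1)^(1/5)


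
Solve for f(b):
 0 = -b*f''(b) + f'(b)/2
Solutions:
 f(b) = C1 + C2*b^(3/2)


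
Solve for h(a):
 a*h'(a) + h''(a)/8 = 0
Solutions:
 h(a) = C1 + C2*erf(2*a)


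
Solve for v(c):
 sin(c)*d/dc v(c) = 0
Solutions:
 v(c) = C1


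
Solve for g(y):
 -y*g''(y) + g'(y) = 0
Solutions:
 g(y) = C1 + C2*y^2


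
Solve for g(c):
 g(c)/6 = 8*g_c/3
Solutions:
 g(c) = C1*exp(c/16)


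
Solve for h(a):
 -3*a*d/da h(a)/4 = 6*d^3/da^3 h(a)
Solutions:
 h(a) = C1 + Integral(C2*airyai(-a/2) + C3*airybi(-a/2), a)


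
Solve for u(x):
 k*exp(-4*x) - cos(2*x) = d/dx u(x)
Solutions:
 u(x) = C1 - k*exp(-4*x)/4 - sin(2*x)/2


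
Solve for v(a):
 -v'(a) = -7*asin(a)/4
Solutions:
 v(a) = C1 + 7*a*asin(a)/4 + 7*sqrt(1 - a^2)/4


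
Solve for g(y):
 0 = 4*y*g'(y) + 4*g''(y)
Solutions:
 g(y) = C1 + C2*erf(sqrt(2)*y/2)


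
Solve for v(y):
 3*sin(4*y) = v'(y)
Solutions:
 v(y) = C1 - 3*cos(4*y)/4


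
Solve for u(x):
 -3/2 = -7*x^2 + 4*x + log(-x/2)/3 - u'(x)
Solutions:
 u(x) = C1 - 7*x^3/3 + 2*x^2 + x*log(-x)/3 + x*(7 - 2*log(2))/6


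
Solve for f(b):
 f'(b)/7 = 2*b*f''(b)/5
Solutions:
 f(b) = C1 + C2*b^(19/14)


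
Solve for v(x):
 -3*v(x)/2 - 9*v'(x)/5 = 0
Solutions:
 v(x) = C1*exp(-5*x/6)


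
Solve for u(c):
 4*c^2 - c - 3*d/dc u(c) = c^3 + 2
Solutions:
 u(c) = C1 - c^4/12 + 4*c^3/9 - c^2/6 - 2*c/3


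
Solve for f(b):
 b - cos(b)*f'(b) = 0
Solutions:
 f(b) = C1 + Integral(b/cos(b), b)


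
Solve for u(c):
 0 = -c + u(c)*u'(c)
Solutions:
 u(c) = -sqrt(C1 + c^2)
 u(c) = sqrt(C1 + c^2)


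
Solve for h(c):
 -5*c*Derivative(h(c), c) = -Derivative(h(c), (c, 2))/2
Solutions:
 h(c) = C1 + C2*erfi(sqrt(5)*c)


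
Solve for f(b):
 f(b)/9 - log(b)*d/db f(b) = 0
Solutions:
 f(b) = C1*exp(li(b)/9)


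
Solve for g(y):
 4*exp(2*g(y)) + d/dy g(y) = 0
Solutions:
 g(y) = log(-sqrt(-1/(C1 - 4*y))) - log(2)/2
 g(y) = log(-1/(C1 - 4*y))/2 - log(2)/2


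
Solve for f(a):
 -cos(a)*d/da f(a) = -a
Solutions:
 f(a) = C1 + Integral(a/cos(a), a)


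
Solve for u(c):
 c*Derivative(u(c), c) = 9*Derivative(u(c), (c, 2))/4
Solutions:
 u(c) = C1 + C2*erfi(sqrt(2)*c/3)


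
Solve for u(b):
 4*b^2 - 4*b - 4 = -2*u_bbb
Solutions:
 u(b) = C1 + C2*b + C3*b^2 - b^5/30 + b^4/12 + b^3/3


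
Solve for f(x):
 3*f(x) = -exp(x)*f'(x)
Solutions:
 f(x) = C1*exp(3*exp(-x))


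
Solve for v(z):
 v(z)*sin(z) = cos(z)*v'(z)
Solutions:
 v(z) = C1/cos(z)


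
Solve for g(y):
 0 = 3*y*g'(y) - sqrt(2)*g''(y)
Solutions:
 g(y) = C1 + C2*erfi(2^(1/4)*sqrt(3)*y/2)


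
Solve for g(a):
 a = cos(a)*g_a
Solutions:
 g(a) = C1 + Integral(a/cos(a), a)


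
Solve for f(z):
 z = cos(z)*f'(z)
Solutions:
 f(z) = C1 + Integral(z/cos(z), z)


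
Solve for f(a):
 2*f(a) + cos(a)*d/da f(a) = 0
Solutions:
 f(a) = C1*(sin(a) - 1)/(sin(a) + 1)


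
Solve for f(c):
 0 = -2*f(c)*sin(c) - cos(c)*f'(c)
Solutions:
 f(c) = C1*cos(c)^2


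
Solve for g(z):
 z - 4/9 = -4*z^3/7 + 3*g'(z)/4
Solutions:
 g(z) = C1 + 4*z^4/21 + 2*z^2/3 - 16*z/27


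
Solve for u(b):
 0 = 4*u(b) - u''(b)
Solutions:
 u(b) = C1*exp(-2*b) + C2*exp(2*b)


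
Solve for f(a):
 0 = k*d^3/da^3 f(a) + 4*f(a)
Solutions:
 f(a) = C1*exp(2^(2/3)*a*(-1/k)^(1/3)) + C2*exp(2^(2/3)*a*(-1/k)^(1/3)*(-1 + sqrt(3)*I)/2) + C3*exp(-2^(2/3)*a*(-1/k)^(1/3)*(1 + sqrt(3)*I)/2)


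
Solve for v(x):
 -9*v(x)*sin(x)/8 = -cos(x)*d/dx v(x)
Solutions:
 v(x) = C1/cos(x)^(9/8)


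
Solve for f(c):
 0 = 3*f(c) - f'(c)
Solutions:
 f(c) = C1*exp(3*c)


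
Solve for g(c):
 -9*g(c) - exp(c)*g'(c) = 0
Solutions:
 g(c) = C1*exp(9*exp(-c))


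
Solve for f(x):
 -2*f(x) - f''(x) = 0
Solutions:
 f(x) = C1*sin(sqrt(2)*x) + C2*cos(sqrt(2)*x)


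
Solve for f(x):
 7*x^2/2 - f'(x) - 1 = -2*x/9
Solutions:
 f(x) = C1 + 7*x^3/6 + x^2/9 - x


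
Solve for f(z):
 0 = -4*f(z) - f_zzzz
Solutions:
 f(z) = (C1*sin(z) + C2*cos(z))*exp(-z) + (C3*sin(z) + C4*cos(z))*exp(z)


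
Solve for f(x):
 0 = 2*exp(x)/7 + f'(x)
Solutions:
 f(x) = C1 - 2*exp(x)/7


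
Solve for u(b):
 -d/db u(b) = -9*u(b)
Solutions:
 u(b) = C1*exp(9*b)


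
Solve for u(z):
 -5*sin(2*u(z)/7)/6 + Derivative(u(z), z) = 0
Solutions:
 -5*z/6 + 7*log(cos(2*u(z)/7) - 1)/4 - 7*log(cos(2*u(z)/7) + 1)/4 = C1


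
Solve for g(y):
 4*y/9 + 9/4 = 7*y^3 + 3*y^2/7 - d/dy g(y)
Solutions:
 g(y) = C1 + 7*y^4/4 + y^3/7 - 2*y^2/9 - 9*y/4


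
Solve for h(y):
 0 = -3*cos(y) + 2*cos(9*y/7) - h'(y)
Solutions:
 h(y) = C1 - 3*sin(y) + 14*sin(9*y/7)/9


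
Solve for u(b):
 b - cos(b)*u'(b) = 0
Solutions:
 u(b) = C1 + Integral(b/cos(b), b)


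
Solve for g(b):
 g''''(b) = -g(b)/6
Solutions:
 g(b) = (C1*sin(2^(1/4)*3^(3/4)*b/6) + C2*cos(2^(1/4)*3^(3/4)*b/6))*exp(-2^(1/4)*3^(3/4)*b/6) + (C3*sin(2^(1/4)*3^(3/4)*b/6) + C4*cos(2^(1/4)*3^(3/4)*b/6))*exp(2^(1/4)*3^(3/4)*b/6)


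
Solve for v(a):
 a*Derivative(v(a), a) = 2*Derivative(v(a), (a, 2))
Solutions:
 v(a) = C1 + C2*erfi(a/2)


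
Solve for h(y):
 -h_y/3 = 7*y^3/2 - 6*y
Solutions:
 h(y) = C1 - 21*y^4/8 + 9*y^2


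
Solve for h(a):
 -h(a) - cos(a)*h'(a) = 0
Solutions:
 h(a) = C1*sqrt(sin(a) - 1)/sqrt(sin(a) + 1)


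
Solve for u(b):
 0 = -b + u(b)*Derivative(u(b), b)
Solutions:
 u(b) = -sqrt(C1 + b^2)
 u(b) = sqrt(C1 + b^2)


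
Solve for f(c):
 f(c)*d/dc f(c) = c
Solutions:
 f(c) = -sqrt(C1 + c^2)
 f(c) = sqrt(C1 + c^2)


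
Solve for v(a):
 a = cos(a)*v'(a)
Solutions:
 v(a) = C1 + Integral(a/cos(a), a)


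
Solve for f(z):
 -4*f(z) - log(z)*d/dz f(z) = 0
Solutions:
 f(z) = C1*exp(-4*li(z))


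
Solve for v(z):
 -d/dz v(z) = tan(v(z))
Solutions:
 v(z) = pi - asin(C1*exp(-z))
 v(z) = asin(C1*exp(-z))


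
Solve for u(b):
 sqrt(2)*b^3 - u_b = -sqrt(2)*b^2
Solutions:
 u(b) = C1 + sqrt(2)*b^4/4 + sqrt(2)*b^3/3


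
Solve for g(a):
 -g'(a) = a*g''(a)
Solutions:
 g(a) = C1 + C2*log(a)


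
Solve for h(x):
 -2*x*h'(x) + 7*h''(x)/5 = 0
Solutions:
 h(x) = C1 + C2*erfi(sqrt(35)*x/7)


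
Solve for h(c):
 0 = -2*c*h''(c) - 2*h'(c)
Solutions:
 h(c) = C1 + C2*log(c)


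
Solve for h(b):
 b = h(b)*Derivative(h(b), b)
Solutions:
 h(b) = -sqrt(C1 + b^2)
 h(b) = sqrt(C1 + b^2)


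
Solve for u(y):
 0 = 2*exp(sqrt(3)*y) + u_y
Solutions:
 u(y) = C1 - 2*sqrt(3)*exp(sqrt(3)*y)/3


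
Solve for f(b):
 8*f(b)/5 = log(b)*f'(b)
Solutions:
 f(b) = C1*exp(8*li(b)/5)


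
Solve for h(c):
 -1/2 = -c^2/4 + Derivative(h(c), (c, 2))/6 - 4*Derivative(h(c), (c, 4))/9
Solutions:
 h(c) = C1 + C2*c + C3*exp(-sqrt(6)*c/4) + C4*exp(sqrt(6)*c/4) + c^4/8 + 5*c^2/2


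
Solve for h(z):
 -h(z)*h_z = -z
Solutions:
 h(z) = -sqrt(C1 + z^2)
 h(z) = sqrt(C1 + z^2)


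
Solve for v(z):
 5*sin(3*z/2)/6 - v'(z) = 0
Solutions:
 v(z) = C1 - 5*cos(3*z/2)/9


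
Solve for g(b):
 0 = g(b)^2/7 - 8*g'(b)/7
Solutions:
 g(b) = -8/(C1 + b)


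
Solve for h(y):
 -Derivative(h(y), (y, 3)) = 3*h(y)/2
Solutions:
 h(y) = C3*exp(-2^(2/3)*3^(1/3)*y/2) + (C1*sin(2^(2/3)*3^(5/6)*y/4) + C2*cos(2^(2/3)*3^(5/6)*y/4))*exp(2^(2/3)*3^(1/3)*y/4)


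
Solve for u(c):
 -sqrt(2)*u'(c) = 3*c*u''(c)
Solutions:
 u(c) = C1 + C2*c^(1 - sqrt(2)/3)


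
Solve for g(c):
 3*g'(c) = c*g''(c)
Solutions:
 g(c) = C1 + C2*c^4


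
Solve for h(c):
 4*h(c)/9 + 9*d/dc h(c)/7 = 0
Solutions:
 h(c) = C1*exp(-28*c/81)


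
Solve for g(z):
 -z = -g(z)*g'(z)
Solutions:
 g(z) = -sqrt(C1 + z^2)
 g(z) = sqrt(C1 + z^2)


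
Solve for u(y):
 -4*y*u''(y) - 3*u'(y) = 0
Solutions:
 u(y) = C1 + C2*y^(1/4)


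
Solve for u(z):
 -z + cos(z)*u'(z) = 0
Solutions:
 u(z) = C1 + Integral(z/cos(z), z)


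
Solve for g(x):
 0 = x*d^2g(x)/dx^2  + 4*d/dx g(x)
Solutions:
 g(x) = C1 + C2/x^3


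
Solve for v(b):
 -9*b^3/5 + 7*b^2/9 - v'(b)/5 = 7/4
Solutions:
 v(b) = C1 - 9*b^4/4 + 35*b^3/27 - 35*b/4


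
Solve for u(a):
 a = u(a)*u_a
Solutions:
 u(a) = -sqrt(C1 + a^2)
 u(a) = sqrt(C1 + a^2)


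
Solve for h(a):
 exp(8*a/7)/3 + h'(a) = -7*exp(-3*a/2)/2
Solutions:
 h(a) = C1 - 7*exp(8*a/7)/24 + 7*exp(-3*a/2)/3


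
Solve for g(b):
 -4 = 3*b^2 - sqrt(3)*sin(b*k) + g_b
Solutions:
 g(b) = C1 - b^3 - 4*b - sqrt(3)*cos(b*k)/k


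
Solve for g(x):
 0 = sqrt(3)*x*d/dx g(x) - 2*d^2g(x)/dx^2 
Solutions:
 g(x) = C1 + C2*erfi(3^(1/4)*x/2)


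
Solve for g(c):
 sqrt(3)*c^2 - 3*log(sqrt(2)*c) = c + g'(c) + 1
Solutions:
 g(c) = C1 + sqrt(3)*c^3/3 - c^2/2 - 3*c*log(c) - 3*c*log(2)/2 + 2*c


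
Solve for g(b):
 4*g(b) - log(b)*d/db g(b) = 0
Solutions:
 g(b) = C1*exp(4*li(b))


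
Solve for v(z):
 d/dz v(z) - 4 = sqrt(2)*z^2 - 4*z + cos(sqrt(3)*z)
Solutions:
 v(z) = C1 + sqrt(2)*z^3/3 - 2*z^2 + 4*z + sqrt(3)*sin(sqrt(3)*z)/3


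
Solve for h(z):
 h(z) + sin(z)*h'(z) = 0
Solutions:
 h(z) = C1*sqrt(cos(z) + 1)/sqrt(cos(z) - 1)


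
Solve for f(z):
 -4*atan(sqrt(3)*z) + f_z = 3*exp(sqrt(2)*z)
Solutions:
 f(z) = C1 + 4*z*atan(sqrt(3)*z) + 3*sqrt(2)*exp(sqrt(2)*z)/2 - 2*sqrt(3)*log(3*z^2 + 1)/3


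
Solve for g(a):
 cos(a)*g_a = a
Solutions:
 g(a) = C1 + Integral(a/cos(a), a)


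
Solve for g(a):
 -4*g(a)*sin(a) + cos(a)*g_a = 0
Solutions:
 g(a) = C1/cos(a)^4


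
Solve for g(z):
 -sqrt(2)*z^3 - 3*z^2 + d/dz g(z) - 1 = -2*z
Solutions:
 g(z) = C1 + sqrt(2)*z^4/4 + z^3 - z^2 + z


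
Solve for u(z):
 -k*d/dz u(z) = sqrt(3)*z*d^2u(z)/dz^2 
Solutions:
 u(z) = C1 + z^(-sqrt(3)*re(k)/3 + 1)*(C2*sin(sqrt(3)*log(z)*Abs(im(k))/3) + C3*cos(sqrt(3)*log(z)*im(k)/3))


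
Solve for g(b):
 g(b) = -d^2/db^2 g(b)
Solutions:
 g(b) = C1*sin(b) + C2*cos(b)


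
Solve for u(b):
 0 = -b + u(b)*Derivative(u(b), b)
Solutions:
 u(b) = -sqrt(C1 + b^2)
 u(b) = sqrt(C1 + b^2)


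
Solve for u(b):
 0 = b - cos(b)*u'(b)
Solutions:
 u(b) = C1 + Integral(b/cos(b), b)


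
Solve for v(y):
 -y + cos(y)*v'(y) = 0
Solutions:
 v(y) = C1 + Integral(y/cos(y), y)


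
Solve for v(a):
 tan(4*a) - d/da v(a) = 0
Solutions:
 v(a) = C1 - log(cos(4*a))/4


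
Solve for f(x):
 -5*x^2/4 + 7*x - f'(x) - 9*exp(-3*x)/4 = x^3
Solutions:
 f(x) = C1 - x^4/4 - 5*x^3/12 + 7*x^2/2 + 3*exp(-3*x)/4


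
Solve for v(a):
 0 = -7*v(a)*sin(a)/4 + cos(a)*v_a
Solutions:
 v(a) = C1/cos(a)^(7/4)


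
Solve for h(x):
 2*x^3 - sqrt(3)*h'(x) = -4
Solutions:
 h(x) = C1 + sqrt(3)*x^4/6 + 4*sqrt(3)*x/3


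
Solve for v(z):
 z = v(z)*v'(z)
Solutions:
 v(z) = -sqrt(C1 + z^2)
 v(z) = sqrt(C1 + z^2)


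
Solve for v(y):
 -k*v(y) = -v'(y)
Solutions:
 v(y) = C1*exp(k*y)


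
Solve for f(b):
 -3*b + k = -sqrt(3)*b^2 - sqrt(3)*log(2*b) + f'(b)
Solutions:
 f(b) = C1 + sqrt(3)*b^3/3 - 3*b^2/2 + b*k + sqrt(3)*b*log(b) - sqrt(3)*b + sqrt(3)*b*log(2)


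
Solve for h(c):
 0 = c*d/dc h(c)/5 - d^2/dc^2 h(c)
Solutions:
 h(c) = C1 + C2*erfi(sqrt(10)*c/10)


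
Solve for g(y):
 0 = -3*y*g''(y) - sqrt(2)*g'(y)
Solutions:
 g(y) = C1 + C2*y^(1 - sqrt(2)/3)


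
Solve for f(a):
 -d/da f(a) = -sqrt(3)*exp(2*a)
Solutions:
 f(a) = C1 + sqrt(3)*exp(2*a)/2


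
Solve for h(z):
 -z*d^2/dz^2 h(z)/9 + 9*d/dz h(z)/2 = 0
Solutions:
 h(z) = C1 + C2*z^(83/2)


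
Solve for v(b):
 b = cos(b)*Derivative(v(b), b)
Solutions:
 v(b) = C1 + Integral(b/cos(b), b)


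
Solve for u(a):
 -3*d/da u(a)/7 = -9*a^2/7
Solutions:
 u(a) = C1 + a^3


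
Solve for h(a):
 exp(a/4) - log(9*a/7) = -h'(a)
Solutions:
 h(a) = C1 + a*log(a) + a*(-log(7) - 1 + 2*log(3)) - 4*exp(a/4)


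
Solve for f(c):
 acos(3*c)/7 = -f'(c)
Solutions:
 f(c) = C1 - c*acos(3*c)/7 + sqrt(1 - 9*c^2)/21


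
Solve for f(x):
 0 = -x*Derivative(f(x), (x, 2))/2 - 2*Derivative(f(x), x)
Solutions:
 f(x) = C1 + C2/x^3


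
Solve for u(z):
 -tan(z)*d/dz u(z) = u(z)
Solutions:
 u(z) = C1/sin(z)


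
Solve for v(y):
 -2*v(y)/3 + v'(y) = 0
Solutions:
 v(y) = C1*exp(2*y/3)


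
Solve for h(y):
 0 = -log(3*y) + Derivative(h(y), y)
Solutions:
 h(y) = C1 + y*log(y) - y + y*log(3)


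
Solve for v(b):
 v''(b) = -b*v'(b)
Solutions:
 v(b) = C1 + C2*erf(sqrt(2)*b/2)


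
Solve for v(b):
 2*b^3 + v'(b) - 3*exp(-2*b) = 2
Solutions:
 v(b) = C1 - b^4/2 + 2*b - 3*exp(-2*b)/2


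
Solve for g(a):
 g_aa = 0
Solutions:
 g(a) = C1 + C2*a


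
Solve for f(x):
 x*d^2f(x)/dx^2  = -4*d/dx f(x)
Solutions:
 f(x) = C1 + C2/x^3


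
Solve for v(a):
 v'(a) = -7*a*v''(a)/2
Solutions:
 v(a) = C1 + C2*a^(5/7)


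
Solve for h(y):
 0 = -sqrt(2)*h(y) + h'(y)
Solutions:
 h(y) = C1*exp(sqrt(2)*y)


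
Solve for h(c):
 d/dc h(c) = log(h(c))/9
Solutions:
 li(h(c)) = C1 + c/9


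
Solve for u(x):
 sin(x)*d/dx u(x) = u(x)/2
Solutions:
 u(x) = C1*(cos(x) - 1)^(1/4)/(cos(x) + 1)^(1/4)


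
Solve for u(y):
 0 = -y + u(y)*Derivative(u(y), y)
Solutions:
 u(y) = -sqrt(C1 + y^2)
 u(y) = sqrt(C1 + y^2)


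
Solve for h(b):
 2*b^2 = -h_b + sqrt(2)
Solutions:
 h(b) = C1 - 2*b^3/3 + sqrt(2)*b


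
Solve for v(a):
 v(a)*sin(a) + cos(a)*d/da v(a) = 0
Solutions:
 v(a) = C1*cos(a)


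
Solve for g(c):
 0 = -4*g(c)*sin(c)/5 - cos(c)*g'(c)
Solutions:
 g(c) = C1*cos(c)^(4/5)


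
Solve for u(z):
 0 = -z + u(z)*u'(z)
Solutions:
 u(z) = -sqrt(C1 + z^2)
 u(z) = sqrt(C1 + z^2)


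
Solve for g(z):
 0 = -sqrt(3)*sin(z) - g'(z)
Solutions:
 g(z) = C1 + sqrt(3)*cos(z)


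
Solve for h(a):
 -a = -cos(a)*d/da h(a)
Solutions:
 h(a) = C1 + Integral(a/cos(a), a)


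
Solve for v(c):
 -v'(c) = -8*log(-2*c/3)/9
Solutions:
 v(c) = C1 + 8*c*log(-c)/9 + 8*c*(-log(3) - 1 + log(2))/9


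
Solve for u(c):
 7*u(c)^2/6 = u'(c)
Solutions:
 u(c) = -6/(C1 + 7*c)


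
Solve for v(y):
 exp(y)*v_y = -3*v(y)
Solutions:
 v(y) = C1*exp(3*exp(-y))


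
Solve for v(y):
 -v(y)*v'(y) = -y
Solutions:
 v(y) = -sqrt(C1 + y^2)
 v(y) = sqrt(C1 + y^2)


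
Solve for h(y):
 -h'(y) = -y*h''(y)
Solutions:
 h(y) = C1 + C2*y^2


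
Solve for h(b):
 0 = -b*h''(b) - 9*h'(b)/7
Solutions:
 h(b) = C1 + C2/b^(2/7)


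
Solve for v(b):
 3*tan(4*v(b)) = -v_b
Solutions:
 v(b) = -asin(C1*exp(-12*b))/4 + pi/4
 v(b) = asin(C1*exp(-12*b))/4


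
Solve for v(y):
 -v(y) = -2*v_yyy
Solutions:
 v(y) = C3*exp(2^(2/3)*y/2) + (C1*sin(2^(2/3)*sqrt(3)*y/4) + C2*cos(2^(2/3)*sqrt(3)*y/4))*exp(-2^(2/3)*y/4)


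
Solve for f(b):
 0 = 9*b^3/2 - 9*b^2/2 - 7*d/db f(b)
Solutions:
 f(b) = C1 + 9*b^4/56 - 3*b^3/14


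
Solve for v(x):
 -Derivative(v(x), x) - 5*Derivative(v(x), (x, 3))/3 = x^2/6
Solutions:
 v(x) = C1 + C2*sin(sqrt(15)*x/5) + C3*cos(sqrt(15)*x/5) - x^3/18 + 5*x/9


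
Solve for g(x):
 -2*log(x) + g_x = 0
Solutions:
 g(x) = C1 + 2*x*log(x) - 2*x


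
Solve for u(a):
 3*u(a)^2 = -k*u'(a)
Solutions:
 u(a) = k/(C1*k + 3*a)


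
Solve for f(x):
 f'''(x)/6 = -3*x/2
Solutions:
 f(x) = C1 + C2*x + C3*x^2 - 3*x^4/8


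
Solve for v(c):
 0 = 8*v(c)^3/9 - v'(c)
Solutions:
 v(c) = -3*sqrt(2)*sqrt(-1/(C1 + 8*c))/2
 v(c) = 3*sqrt(2)*sqrt(-1/(C1 + 8*c))/2


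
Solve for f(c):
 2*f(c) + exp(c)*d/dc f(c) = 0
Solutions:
 f(c) = C1*exp(2*exp(-c))


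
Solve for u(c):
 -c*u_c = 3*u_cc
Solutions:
 u(c) = C1 + C2*erf(sqrt(6)*c/6)


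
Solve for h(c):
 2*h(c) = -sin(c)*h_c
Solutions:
 h(c) = C1*(cos(c) + 1)/(cos(c) - 1)


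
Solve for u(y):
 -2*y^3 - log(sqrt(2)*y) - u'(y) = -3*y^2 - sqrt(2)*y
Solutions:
 u(y) = C1 - y^4/2 + y^3 + sqrt(2)*y^2/2 - y*log(y) - y*log(2)/2 + y


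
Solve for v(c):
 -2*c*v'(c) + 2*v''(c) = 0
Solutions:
 v(c) = C1 + C2*erfi(sqrt(2)*c/2)


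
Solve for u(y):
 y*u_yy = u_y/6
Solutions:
 u(y) = C1 + C2*y^(7/6)


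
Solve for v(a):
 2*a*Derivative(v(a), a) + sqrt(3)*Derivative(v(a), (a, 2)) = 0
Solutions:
 v(a) = C1 + C2*erf(3^(3/4)*a/3)


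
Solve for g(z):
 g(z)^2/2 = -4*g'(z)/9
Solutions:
 g(z) = 8/(C1 + 9*z)


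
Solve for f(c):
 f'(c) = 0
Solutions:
 f(c) = C1


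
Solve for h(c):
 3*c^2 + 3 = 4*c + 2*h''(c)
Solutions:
 h(c) = C1 + C2*c + c^4/8 - c^3/3 + 3*c^2/4


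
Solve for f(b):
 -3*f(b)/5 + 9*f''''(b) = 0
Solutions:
 f(b) = C1*exp(-15^(3/4)*b/15) + C2*exp(15^(3/4)*b/15) + C3*sin(15^(3/4)*b/15) + C4*cos(15^(3/4)*b/15)


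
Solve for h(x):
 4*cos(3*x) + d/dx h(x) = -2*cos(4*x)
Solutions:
 h(x) = C1 - 4*sin(3*x)/3 - sin(4*x)/2


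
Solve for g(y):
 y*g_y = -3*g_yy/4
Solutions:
 g(y) = C1 + C2*erf(sqrt(6)*y/3)


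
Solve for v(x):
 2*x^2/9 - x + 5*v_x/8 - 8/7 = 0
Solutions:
 v(x) = C1 - 16*x^3/135 + 4*x^2/5 + 64*x/35


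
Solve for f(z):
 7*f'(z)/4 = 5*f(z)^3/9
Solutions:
 f(z) = -3*sqrt(14)*sqrt(-1/(C1 + 20*z))/2
 f(z) = 3*sqrt(14)*sqrt(-1/(C1 + 20*z))/2


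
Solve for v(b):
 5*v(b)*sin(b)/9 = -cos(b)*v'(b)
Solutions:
 v(b) = C1*cos(b)^(5/9)


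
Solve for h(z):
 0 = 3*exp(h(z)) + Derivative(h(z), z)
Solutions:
 h(z) = log(1/(C1 + 3*z))


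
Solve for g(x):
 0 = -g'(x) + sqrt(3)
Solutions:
 g(x) = C1 + sqrt(3)*x


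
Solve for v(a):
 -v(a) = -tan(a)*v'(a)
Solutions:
 v(a) = C1*sin(a)


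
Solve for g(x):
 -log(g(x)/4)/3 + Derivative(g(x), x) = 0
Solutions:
 3*Integral(1/(-log(_y) + 2*log(2)), (_y, g(x))) = C1 - x


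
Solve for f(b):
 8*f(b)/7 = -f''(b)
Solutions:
 f(b) = C1*sin(2*sqrt(14)*b/7) + C2*cos(2*sqrt(14)*b/7)


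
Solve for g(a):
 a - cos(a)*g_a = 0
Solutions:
 g(a) = C1 + Integral(a/cos(a), a)


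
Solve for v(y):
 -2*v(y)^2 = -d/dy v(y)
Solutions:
 v(y) = -1/(C1 + 2*y)


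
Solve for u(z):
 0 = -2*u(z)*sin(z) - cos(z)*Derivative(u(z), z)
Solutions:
 u(z) = C1*cos(z)^2


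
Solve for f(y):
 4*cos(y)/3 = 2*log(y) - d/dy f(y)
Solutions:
 f(y) = C1 + 2*y*log(y) - 2*y - 4*sin(y)/3


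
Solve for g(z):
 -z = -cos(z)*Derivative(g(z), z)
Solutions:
 g(z) = C1 + Integral(z/cos(z), z)


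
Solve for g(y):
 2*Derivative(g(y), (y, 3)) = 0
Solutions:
 g(y) = C1 + C2*y + C3*y^2


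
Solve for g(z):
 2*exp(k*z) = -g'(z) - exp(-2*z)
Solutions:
 g(z) = C1 + exp(-2*z)/2 - 2*exp(k*z)/k


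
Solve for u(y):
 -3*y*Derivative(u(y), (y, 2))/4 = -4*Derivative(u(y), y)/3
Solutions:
 u(y) = C1 + C2*y^(25/9)


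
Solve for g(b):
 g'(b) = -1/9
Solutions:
 g(b) = C1 - b/9


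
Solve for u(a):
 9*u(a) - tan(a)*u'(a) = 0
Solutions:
 u(a) = C1*sin(a)^9


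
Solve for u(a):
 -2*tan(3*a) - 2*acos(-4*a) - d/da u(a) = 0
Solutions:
 u(a) = C1 - 2*a*acos(-4*a) - sqrt(1 - 16*a^2)/2 + 2*log(cos(3*a))/3


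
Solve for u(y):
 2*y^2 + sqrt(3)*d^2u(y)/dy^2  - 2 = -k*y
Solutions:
 u(y) = C1 + C2*y - sqrt(3)*k*y^3/18 - sqrt(3)*y^4/18 + sqrt(3)*y^2/3


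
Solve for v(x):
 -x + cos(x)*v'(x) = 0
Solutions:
 v(x) = C1 + Integral(x/cos(x), x)


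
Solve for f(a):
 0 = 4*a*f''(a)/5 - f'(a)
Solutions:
 f(a) = C1 + C2*a^(9/4)


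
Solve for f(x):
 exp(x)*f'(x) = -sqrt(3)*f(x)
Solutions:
 f(x) = C1*exp(sqrt(3)*exp(-x))


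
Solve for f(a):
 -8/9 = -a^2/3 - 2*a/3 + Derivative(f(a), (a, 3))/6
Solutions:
 f(a) = C1 + C2*a + C3*a^2 + a^5/30 + a^4/6 - 8*a^3/9


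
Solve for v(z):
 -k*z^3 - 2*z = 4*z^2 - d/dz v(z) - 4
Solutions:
 v(z) = C1 + k*z^4/4 + 4*z^3/3 + z^2 - 4*z


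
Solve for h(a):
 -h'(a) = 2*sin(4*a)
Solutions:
 h(a) = C1 + cos(4*a)/2


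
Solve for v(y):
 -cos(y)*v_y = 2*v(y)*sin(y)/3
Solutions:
 v(y) = C1*cos(y)^(2/3)


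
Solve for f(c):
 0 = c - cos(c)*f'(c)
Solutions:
 f(c) = C1 + Integral(c/cos(c), c)


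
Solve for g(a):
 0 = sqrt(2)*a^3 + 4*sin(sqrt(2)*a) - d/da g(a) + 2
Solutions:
 g(a) = C1 + sqrt(2)*a^4/4 + 2*a - 2*sqrt(2)*cos(sqrt(2)*a)


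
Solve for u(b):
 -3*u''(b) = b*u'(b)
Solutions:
 u(b) = C1 + C2*erf(sqrt(6)*b/6)


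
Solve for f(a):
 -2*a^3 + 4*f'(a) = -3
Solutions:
 f(a) = C1 + a^4/8 - 3*a/4


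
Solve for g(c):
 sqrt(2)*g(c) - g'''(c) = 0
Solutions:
 g(c) = C3*exp(2^(1/6)*c) + (C1*sin(2^(1/6)*sqrt(3)*c/2) + C2*cos(2^(1/6)*sqrt(3)*c/2))*exp(-2^(1/6)*c/2)


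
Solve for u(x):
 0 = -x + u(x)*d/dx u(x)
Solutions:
 u(x) = -sqrt(C1 + x^2)
 u(x) = sqrt(C1 + x^2)


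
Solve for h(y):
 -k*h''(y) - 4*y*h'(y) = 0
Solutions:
 h(y) = C1 + C2*sqrt(k)*erf(sqrt(2)*y*sqrt(1/k))


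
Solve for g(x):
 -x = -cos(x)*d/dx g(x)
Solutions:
 g(x) = C1 + Integral(x/cos(x), x)


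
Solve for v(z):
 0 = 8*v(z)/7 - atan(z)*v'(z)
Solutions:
 v(z) = C1*exp(8*Integral(1/atan(z), z)/7)


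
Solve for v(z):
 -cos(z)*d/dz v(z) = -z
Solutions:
 v(z) = C1 + Integral(z/cos(z), z)


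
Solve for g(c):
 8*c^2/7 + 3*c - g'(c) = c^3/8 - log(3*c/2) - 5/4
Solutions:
 g(c) = C1 - c^4/32 + 8*c^3/21 + 3*c^2/2 + c*log(c) + c/4 + c*log(3/2)


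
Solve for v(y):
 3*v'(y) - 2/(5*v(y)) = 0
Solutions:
 v(y) = -sqrt(C1 + 60*y)/15
 v(y) = sqrt(C1 + 60*y)/15


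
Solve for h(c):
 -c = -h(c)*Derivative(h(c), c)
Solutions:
 h(c) = -sqrt(C1 + c^2)
 h(c) = sqrt(C1 + c^2)


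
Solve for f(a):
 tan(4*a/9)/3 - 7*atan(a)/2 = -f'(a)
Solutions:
 f(a) = C1 + 7*a*atan(a)/2 - 7*log(a^2 + 1)/4 + 3*log(cos(4*a/9))/4


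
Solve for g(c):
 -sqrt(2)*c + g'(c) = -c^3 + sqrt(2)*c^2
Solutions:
 g(c) = C1 - c^4/4 + sqrt(2)*c^3/3 + sqrt(2)*c^2/2


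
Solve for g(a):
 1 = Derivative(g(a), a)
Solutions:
 g(a) = C1 + a


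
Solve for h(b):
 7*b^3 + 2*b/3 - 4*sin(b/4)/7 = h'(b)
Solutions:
 h(b) = C1 + 7*b^4/4 + b^2/3 + 16*cos(b/4)/7


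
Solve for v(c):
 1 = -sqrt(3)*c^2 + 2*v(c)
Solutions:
 v(c) = sqrt(3)*c^2/2 + 1/2
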